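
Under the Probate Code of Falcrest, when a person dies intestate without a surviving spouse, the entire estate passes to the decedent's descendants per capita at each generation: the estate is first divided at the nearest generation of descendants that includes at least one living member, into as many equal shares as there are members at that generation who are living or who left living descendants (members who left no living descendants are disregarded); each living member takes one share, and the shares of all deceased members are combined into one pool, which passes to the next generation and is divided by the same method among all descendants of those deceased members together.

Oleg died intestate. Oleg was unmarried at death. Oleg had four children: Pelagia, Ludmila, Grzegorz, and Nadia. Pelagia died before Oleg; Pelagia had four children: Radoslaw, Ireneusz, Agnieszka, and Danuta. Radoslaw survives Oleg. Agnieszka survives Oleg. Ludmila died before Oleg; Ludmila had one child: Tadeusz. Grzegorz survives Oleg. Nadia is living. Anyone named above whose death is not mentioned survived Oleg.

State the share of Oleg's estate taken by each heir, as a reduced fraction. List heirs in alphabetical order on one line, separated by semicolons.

Agnieszka 1/10; Danuta 1/10; Grzegorz 1/4; Ireneusz 1/10; Nadia 1/4; Radoslaw 1/10; Tadeusz 1/10

There is no surviving spouse, so the entire estate passes to Oleg's descendants per capita at each generation.
At generation 1 (Pelagia, Ludmila, Grzegorz, Nadia) there are 4 shares of (1)/4 = 1/4 each.
Living: Grzegorz and Nadia — each takes 1/4.
Deceased: Pelagia and Ludmila. Their combined 1/2 is pooled and carried to generation 2.
At generation 2 (Radoslaw, Ireneusz, Agnieszka, Danuta, Tadeusz) there are 5 shares of (1/2)/5 = 1/10 each.
Living: Radoslaw, Ireneusz, Agnieszka, Danuta, and Tadeusz — each takes 1/10.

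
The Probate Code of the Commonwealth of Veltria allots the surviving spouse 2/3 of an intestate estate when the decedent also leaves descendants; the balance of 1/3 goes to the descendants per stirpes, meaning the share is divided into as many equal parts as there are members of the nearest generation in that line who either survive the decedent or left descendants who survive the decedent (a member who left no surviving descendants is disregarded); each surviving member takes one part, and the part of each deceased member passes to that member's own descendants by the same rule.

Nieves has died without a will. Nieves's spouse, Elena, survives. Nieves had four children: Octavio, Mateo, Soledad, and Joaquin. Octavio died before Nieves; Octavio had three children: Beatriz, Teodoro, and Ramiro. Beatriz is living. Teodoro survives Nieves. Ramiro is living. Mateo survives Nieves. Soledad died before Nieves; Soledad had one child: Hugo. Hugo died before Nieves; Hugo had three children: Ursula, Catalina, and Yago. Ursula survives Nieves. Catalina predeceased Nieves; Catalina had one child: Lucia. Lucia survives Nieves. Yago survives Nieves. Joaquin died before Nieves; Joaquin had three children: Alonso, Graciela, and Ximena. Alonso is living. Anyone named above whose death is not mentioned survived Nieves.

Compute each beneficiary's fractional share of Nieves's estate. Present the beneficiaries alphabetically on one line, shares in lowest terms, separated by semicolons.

Elena, as surviving spouse, takes 2/3.
The remaining 1/3 passes to Nieves's descendants per stirpes.
The 1/3 is divided into 4 equal shares of 1/12 among Octavio, Mateo, Soledad, Joaquin.
Octavio predeceased; the 1/12 allotted to Octavio's branch passes to Octavio's issue by representation.
The 1/12 is divided into 3 equal shares of 1/36 among Beatriz, Teodoro, Ramiro.
Beatriz is living and takes 1/36.
Teodoro is living and takes 1/36.
Ramiro is living and takes 1/36.
Mateo is living and takes 1/12.
Soledad predeceased; the 1/12 allotted to Soledad's branch passes to Soledad's issue by representation.
Hugo's line is the sole branch at this level, so the full 1/12 passes to Hugo's issue by representation.
The 1/12 is divided into 3 equal shares of 1/36 among Ursula, Catalina, Yago.
Ursula is living and takes 1/36.
Catalina predeceased; the 1/36 allotted to Catalina's branch passes to Catalina's issue by representation.
Lucia is the sole taker at this level and receives the full 1/36.
Yago is living and takes 1/36.
Joaquin predeceased; the 1/12 allotted to Joaquin's branch passes to Joaquin's issue by representation.
The 1/12 is divided into 3 equal shares of 1/36 among Alonso, Graciela, Ximena.
Alonso is living and takes 1/36.
Graciela is living and takes 1/36.
Ximena is living and takes 1/36.

Alonso 1/36; Beatriz 1/36; Elena 2/3; Graciela 1/36; Lucia 1/36; Mateo 1/12; Ramiro 1/36; Teodoro 1/36; Ursula 1/36; Ximena 1/36; Yago 1/36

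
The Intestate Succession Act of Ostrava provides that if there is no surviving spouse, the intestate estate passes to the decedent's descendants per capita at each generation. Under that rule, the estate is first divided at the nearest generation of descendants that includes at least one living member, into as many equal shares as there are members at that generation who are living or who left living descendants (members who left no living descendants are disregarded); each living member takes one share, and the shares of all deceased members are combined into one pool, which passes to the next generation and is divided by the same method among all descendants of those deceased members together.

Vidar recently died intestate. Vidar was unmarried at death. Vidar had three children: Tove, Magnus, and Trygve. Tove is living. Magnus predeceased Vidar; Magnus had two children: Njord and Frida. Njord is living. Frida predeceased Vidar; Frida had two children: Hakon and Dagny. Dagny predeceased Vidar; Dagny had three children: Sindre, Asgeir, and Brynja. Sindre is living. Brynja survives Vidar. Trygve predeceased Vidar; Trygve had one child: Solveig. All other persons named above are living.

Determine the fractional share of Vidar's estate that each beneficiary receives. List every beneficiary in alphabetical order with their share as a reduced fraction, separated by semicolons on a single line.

There is no surviving spouse, so the entire estate passes to Vidar's descendants per capita at each generation.
At generation 1 (Tove, Magnus, Trygve) there are 3 shares of (1)/3 = 1/3 each.
Living: Tove — each takes 1/3.
Deceased: Magnus and Trygve. Their combined 2/3 is pooled and carried to generation 2.
At generation 2 (Njord, Frida, Solveig) there are 3 shares of (2/3)/3 = 2/9 each.
Living: Njord and Solveig — each takes 2/9.
Deceased: Frida. That 2/9 share is carried to generation 3.
At generation 3 (Hakon, Dagny) there are 2 shares of (2/9)/2 = 1/9 each.
Living: Hakon — each takes 1/9.
Deceased: Dagny. That 1/9 share is carried to generation 4.
At generation 4 (Sindre, Asgeir, Brynja) there are 3 shares of (1/9)/3 = 1/27 each.
Living: Sindre, Asgeir, and Brynja — each takes 1/27.

Asgeir 1/27; Brynja 1/27; Hakon 1/9; Njord 2/9; Sindre 1/27; Solveig 2/9; Tove 1/3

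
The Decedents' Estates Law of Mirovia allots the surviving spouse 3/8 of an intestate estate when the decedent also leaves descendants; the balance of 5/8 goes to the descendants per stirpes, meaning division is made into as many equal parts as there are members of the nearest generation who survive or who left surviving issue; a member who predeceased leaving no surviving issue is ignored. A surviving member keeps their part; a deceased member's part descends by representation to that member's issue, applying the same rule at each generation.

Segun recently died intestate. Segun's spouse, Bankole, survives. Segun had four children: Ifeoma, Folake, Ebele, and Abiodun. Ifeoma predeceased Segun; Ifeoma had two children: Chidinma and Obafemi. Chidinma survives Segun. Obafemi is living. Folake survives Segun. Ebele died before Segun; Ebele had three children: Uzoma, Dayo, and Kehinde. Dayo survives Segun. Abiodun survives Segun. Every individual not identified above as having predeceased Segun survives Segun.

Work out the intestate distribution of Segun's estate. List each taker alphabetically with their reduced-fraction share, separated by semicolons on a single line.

Bankole, as surviving spouse, takes 3/8.
The remaining 5/8 passes to Segun's descendants per stirpes.
The 5/8 is divided into 4 equal shares of 5/32 among Ifeoma, Folake, Ebele, Abiodun.
Ifeoma predeceased; the 5/32 allotted to Ifeoma's branch passes to Ifeoma's issue by representation.
The 5/32 is divided into 2 equal shares of 5/64 among Chidinma, Obafemi.
Chidinma is living and takes 5/64.
Obafemi is living and takes 5/64.
Folake is living and takes 5/32.
Ebele predeceased; the 5/32 allotted to Ebele's branch passes to Ebele's issue by representation.
The 5/32 is divided into 3 equal shares of 5/96 among Uzoma, Dayo, Kehinde.
Uzoma is living and takes 5/96.
Dayo is living and takes 5/96.
Kehinde is living and takes 5/96.
Abiodun is living and takes 5/32.

Abiodun 5/32; Bankole 3/8; Chidinma 5/64; Dayo 5/96; Folake 5/32; Kehinde 5/96; Obafemi 5/64; Uzoma 5/96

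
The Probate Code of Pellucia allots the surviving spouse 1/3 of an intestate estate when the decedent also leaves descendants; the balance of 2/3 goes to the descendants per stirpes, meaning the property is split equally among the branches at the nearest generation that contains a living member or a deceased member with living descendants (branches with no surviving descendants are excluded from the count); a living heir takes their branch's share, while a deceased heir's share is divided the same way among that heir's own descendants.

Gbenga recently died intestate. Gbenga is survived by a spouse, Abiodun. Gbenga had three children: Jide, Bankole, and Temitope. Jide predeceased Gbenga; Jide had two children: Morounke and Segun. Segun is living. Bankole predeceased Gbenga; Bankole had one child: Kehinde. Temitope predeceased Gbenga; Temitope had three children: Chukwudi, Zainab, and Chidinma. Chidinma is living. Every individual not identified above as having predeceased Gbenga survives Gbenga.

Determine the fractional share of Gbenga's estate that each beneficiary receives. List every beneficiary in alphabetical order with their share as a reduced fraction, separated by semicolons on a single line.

Abiodun, as surviving spouse, takes 1/3.
The remaining 2/3 passes to Gbenga's descendants per stirpes.
The 2/3 is divided into 3 equal shares of 2/9 among Jide, Bankole, Temitope.
Jide predeceased; the 2/9 allotted to Jide's branch passes to Jide's issue by representation.
The 2/9 is divided into 2 equal shares of 1/9 among Morounke, Segun.
Morounke is living and takes 1/9.
Segun is living and takes 1/9.
Bankole predeceased; the 2/9 allotted to Bankole's branch passes to Bankole's issue by representation.
Kehinde is the sole taker at this level and receives the full 2/9.
Temitope predeceased; the 2/9 allotted to Temitope's branch passes to Temitope's issue by representation.
The 2/9 is divided into 3 equal shares of 2/27 among Chukwudi, Zainab, Chidinma.
Chukwudi is living and takes 2/27.
Zainab is living and takes 2/27.
Chidinma is living and takes 2/27.

Abiodun 1/3; Chidinma 2/27; Chukwudi 2/27; Kehinde 2/9; Morounke 1/9; Segun 1/9; Zainab 2/27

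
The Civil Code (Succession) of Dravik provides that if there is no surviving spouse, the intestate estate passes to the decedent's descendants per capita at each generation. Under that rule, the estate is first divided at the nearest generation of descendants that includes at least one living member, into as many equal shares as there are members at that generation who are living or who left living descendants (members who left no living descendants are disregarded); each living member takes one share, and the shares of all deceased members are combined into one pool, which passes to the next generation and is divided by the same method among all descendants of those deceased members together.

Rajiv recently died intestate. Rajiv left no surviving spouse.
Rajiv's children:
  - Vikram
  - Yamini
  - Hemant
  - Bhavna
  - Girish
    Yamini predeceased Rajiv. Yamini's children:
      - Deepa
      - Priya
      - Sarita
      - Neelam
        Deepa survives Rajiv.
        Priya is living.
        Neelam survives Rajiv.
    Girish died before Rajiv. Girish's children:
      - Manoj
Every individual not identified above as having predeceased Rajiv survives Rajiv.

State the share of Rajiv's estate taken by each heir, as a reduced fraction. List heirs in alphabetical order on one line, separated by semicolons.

There is no surviving spouse, so the entire estate passes to Rajiv's descendants per capita at each generation.
At generation 1 (Vikram, Yamini, Hemant, Bhavna, Girish) there are 5 shares of (1)/5 = 1/5 each.
Living: Vikram, Hemant, and Bhavna — each takes 1/5.
Deceased: Yamini and Girish. Their combined 2/5 is pooled and carried to generation 2.
At generation 2 (Deepa, Priya, Sarita, Neelam, Manoj) there are 5 shares of (2/5)/5 = 2/25 each.
Living: Deepa, Priya, Sarita, Neelam, and Manoj — each takes 2/25.

Bhavna 1/5; Deepa 2/25; Hemant 1/5; Manoj 2/25; Neelam 2/25; Priya 2/25; Sarita 2/25; Vikram 1/5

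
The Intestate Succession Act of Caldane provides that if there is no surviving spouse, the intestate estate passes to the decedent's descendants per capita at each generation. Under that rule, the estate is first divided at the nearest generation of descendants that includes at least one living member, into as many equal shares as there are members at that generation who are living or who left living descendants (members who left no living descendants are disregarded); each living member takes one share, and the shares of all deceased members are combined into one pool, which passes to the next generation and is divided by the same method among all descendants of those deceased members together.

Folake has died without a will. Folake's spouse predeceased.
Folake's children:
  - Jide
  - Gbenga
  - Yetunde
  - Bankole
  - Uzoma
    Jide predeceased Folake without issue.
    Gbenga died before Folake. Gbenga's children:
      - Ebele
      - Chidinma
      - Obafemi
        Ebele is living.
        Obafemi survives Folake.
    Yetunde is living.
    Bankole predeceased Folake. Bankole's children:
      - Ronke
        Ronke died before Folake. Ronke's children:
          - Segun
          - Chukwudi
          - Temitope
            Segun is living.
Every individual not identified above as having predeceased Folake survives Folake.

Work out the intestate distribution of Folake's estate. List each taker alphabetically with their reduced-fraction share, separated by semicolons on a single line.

Chidinma 1/8; Chukwudi 1/24; Ebele 1/8; Obafemi 1/8; Segun 1/24; Temitope 1/24; Uzoma 1/4; Yetunde 1/4

There is no surviving spouse, so the entire estate passes to Folake's descendants per capita at each generation.
At generation 1 (Gbenga, Yetunde, Bankole, Uzoma) there are 4 shares of (1)/4 = 1/4 each.
Living: Yetunde and Uzoma — each takes 1/4.
Deceased: Gbenga and Bankole. Their combined 1/2 is pooled and carried to generation 2.
At generation 2 (Ebele, Chidinma, Obafemi, Ronke) there are 4 shares of (1/2)/4 = 1/8 each.
Living: Ebele, Chidinma, and Obafemi — each takes 1/8.
Deceased: Ronke. That 1/8 share is carried to generation 3.
At generation 3 (Segun, Chukwudi, Temitope) there are 3 shares of (1/8)/3 = 1/24 each.
Living: Segun, Chukwudi, and Temitope — each takes 1/24.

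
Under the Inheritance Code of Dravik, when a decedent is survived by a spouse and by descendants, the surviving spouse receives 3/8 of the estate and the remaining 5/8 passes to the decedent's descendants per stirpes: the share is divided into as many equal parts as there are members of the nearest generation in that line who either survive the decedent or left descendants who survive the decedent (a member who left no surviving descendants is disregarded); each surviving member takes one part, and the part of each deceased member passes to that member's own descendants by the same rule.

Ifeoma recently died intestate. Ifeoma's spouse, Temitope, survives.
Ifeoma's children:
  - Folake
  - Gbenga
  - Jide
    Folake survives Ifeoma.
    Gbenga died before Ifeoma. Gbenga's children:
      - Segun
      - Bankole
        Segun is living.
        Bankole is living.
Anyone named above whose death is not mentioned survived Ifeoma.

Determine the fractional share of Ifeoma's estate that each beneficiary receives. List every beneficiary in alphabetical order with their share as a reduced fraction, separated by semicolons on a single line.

Bankole 5/48; Folake 5/24; Jide 5/24; Segun 5/48; Temitope 3/8

Temitope, as surviving spouse, takes 3/8.
The remaining 5/8 passes to Ifeoma's descendants per stirpes.
The 5/8 is divided into 3 equal shares of 5/24 among Folake, Gbenga, Jide.
Folake is living and takes 5/24.
Gbenga predeceased; the 5/24 allotted to Gbenga's branch passes to Gbenga's issue by representation.
The 5/24 is divided into 2 equal shares of 5/48 among Segun, Bankole.
Segun is living and takes 5/48.
Bankole is living and takes 5/48.
Jide is living and takes 5/24.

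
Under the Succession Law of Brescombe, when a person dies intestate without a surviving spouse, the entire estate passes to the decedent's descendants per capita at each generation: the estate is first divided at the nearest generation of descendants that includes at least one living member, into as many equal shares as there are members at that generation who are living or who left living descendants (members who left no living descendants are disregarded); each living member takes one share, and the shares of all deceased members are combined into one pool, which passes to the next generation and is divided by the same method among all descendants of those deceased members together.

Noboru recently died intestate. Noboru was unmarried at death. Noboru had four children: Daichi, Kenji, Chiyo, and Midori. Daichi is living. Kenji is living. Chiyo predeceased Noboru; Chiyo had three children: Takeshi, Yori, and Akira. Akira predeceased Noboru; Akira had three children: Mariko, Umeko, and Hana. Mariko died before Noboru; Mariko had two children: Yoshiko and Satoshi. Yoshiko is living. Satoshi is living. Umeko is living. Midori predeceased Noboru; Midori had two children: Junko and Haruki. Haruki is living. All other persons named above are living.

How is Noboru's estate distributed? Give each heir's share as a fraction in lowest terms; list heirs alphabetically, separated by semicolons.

Daichi 1/4; Hana 1/30; Haruki 1/10; Junko 1/10; Kenji 1/4; Satoshi 1/60; Takeshi 1/10; Umeko 1/30; Yori 1/10; Yoshiko 1/60

There is no surviving spouse, so the entire estate passes to Noboru's descendants per capita at each generation.
At generation 1 (Daichi, Kenji, Chiyo, Midori) there are 4 shares of (1)/4 = 1/4 each.
Living: Daichi and Kenji — each takes 1/4.
Deceased: Chiyo and Midori. Their combined 1/2 is pooled and carried to generation 2.
At generation 2 (Takeshi, Yori, Akira, Junko, Haruki) there are 5 shares of (1/2)/5 = 1/10 each.
Living: Takeshi, Yori, Junko, and Haruki — each takes 1/10.
Deceased: Akira. That 1/10 share is carried to generation 3.
At generation 3 (Mariko, Umeko, Hana) there are 3 shares of (1/10)/3 = 1/30 each.
Living: Umeko and Hana — each takes 1/30.
Deceased: Mariko. That 1/30 share is carried to generation 4.
At generation 4 (Yoshiko, Satoshi) there are 2 shares of (1/30)/2 = 1/60 each.
Living: Yoshiko and Satoshi — each takes 1/60.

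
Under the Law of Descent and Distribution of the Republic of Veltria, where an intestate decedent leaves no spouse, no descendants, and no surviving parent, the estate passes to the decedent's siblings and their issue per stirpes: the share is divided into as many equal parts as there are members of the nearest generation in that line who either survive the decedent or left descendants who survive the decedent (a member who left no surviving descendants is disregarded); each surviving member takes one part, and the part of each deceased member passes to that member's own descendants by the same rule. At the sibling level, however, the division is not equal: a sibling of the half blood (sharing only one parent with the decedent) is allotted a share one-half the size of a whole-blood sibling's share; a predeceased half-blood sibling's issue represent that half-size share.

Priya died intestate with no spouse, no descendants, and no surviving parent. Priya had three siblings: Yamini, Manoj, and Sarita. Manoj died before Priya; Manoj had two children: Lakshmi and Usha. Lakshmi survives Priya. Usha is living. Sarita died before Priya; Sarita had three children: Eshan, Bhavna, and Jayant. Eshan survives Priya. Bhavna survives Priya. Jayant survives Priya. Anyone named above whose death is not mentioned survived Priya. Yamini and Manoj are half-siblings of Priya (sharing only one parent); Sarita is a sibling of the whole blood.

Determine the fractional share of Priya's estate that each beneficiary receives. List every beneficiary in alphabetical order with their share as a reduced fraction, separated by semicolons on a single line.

No spouse, descendants, or parent survives, so the estate passes to Priya's siblings per stirpes.
Half-blood siblings count for one-half the weight of whole-blood siblings at the initial division.
Dividing 1 in proportion to weights (total weight 2): Yamini (weight 1/2) → 1/4; Manoj (weight 1/2) → 1/4; Sarita (weight 1) → 1/2.
Yamini is living and takes 1/4.
Manoj predeceased; the 1/4 allotted to Manoj's branch passes to Manoj's issue by representation.
The 1/4 is divided into 2 equal shares of 1/8 among Lakshmi, Usha.
Lakshmi is living and takes 1/8.
Usha is living and takes 1/8.
Sarita predeceased; the 1/2 allotted to Sarita's branch passes to Sarita's issue by representation.
The 1/2 is divided into 3 equal shares of 1/6 among Eshan, Bhavna, Jayant.
Eshan is living and takes 1/6.
Bhavna is living and takes 1/6.
Jayant is living and takes 1/6.

Bhavna 1/6; Eshan 1/6; Jayant 1/6; Lakshmi 1/8; Usha 1/8; Yamini 1/4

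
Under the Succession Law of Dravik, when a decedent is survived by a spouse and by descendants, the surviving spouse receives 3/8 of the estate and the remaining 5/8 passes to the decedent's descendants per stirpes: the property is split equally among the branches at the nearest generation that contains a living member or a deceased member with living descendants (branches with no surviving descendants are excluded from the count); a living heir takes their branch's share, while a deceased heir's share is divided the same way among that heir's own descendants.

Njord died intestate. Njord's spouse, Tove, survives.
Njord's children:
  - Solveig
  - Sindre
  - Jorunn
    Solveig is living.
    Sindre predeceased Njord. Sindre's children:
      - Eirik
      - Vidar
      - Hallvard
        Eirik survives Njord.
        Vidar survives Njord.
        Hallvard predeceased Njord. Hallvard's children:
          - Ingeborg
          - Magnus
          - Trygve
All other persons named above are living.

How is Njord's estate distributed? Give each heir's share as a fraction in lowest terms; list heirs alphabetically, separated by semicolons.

Tove, as surviving spouse, takes 3/8.
The remaining 5/8 passes to Njord's descendants per stirpes.
The 5/8 is divided into 3 equal shares of 5/24 among Solveig, Sindre, Jorunn.
Solveig is living and takes 5/24.
Sindre predeceased; the 5/24 allotted to Sindre's branch passes to Sindre's issue by representation.
The 5/24 is divided into 3 equal shares of 5/72 among Eirik, Vidar, Hallvard.
Eirik is living and takes 5/72.
Vidar is living and takes 5/72.
Hallvard predeceased; the 5/72 allotted to Hallvard's branch passes to Hallvard's issue by representation.
The 5/72 is divided into 3 equal shares of 5/216 among Ingeborg, Magnus, Trygve.
Ingeborg is living and takes 5/216.
Magnus is living and takes 5/216.
Trygve is living and takes 5/216.
Jorunn is living and takes 5/24.

Eirik 5/72; Ingeborg 5/216; Jorunn 5/24; Magnus 5/216; Solveig 5/24; Tove 3/8; Trygve 5/216; Vidar 5/72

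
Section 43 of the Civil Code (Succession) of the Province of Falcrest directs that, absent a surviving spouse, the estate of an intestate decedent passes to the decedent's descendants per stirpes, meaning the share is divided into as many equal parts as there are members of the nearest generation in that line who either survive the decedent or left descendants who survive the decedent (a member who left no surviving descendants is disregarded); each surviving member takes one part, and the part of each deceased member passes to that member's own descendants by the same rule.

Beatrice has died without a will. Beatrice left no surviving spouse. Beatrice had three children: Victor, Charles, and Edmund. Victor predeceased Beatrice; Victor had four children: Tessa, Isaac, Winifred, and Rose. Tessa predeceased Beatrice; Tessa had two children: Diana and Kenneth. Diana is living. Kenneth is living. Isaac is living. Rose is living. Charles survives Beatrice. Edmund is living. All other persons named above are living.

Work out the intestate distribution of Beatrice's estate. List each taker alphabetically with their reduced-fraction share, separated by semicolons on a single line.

Charles 1/3; Diana 1/24; Edmund 1/3; Isaac 1/12; Kenneth 1/24; Rose 1/12; Winifred 1/12

There is no surviving spouse, so the entire estate passes to Beatrice's descendants per stirpes.
The estate is divided into 3 equal shares of 1/3 among Victor, Charles, Edmund.
Victor predeceased; the 1/3 allotted to Victor's branch passes to Victor's issue by representation.
The 1/3 is divided into 4 equal shares of 1/12 among Tessa, Isaac, Winifred, Rose.
Tessa predeceased; the 1/12 allotted to Tessa's branch passes to Tessa's issue by representation.
The 1/12 is divided into 2 equal shares of 1/24 among Diana, Kenneth.
Diana is living and takes 1/24.
Kenneth is living and takes 1/24.
Isaac is living and takes 1/12.
Winifred is living and takes 1/12.
Rose is living and takes 1/12.
Charles is living and takes 1/3.
Edmund is living and takes 1/3.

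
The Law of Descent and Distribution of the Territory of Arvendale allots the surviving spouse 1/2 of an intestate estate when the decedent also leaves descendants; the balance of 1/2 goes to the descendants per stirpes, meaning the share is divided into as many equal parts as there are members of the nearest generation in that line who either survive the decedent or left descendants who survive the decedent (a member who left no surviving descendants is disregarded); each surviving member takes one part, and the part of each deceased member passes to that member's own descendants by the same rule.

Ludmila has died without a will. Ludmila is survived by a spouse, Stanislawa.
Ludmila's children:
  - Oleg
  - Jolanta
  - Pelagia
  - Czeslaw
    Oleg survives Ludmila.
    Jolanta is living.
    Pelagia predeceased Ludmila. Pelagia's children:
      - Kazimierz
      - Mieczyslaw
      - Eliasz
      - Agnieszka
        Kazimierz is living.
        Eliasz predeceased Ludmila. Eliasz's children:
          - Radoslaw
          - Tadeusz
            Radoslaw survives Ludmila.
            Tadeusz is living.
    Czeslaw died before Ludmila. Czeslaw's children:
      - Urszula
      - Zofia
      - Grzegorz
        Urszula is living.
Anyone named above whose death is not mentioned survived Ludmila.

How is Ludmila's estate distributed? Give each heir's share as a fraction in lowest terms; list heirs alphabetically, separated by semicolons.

Agnieszka 1/32; Grzegorz 1/24; Jolanta 1/8; Kazimierz 1/32; Mieczyslaw 1/32; Oleg 1/8; Radoslaw 1/64; Stanislawa 1/2; Tadeusz 1/64; Urszula 1/24; Zofia 1/24

Stanislawa, as surviving spouse, takes 1/2.
The remaining 1/2 passes to Ludmila's descendants per stirpes.
The 1/2 is divided into 4 equal shares of 1/8 among Oleg, Jolanta, Pelagia, Czeslaw.
Oleg is living and takes 1/8.
Jolanta is living and takes 1/8.
Pelagia predeceased; the 1/8 allotted to Pelagia's branch passes to Pelagia's issue by representation.
The 1/8 is divided into 4 equal shares of 1/32 among Kazimierz, Mieczyslaw, Eliasz, Agnieszka.
Kazimierz is living and takes 1/32.
Mieczyslaw is living and takes 1/32.
Eliasz predeceased; the 1/32 allotted to Eliasz's branch passes to Eliasz's issue by representation.
The 1/32 is divided into 2 equal shares of 1/64 among Radoslaw, Tadeusz.
Radoslaw is living and takes 1/64.
Tadeusz is living and takes 1/64.
Agnieszka is living and takes 1/32.
Czeslaw predeceased; the 1/8 allotted to Czeslaw's branch passes to Czeslaw's issue by representation.
The 1/8 is divided into 3 equal shares of 1/24 among Urszula, Zofia, Grzegorz.
Urszula is living and takes 1/24.
Zofia is living and takes 1/24.
Grzegorz is living and takes 1/24.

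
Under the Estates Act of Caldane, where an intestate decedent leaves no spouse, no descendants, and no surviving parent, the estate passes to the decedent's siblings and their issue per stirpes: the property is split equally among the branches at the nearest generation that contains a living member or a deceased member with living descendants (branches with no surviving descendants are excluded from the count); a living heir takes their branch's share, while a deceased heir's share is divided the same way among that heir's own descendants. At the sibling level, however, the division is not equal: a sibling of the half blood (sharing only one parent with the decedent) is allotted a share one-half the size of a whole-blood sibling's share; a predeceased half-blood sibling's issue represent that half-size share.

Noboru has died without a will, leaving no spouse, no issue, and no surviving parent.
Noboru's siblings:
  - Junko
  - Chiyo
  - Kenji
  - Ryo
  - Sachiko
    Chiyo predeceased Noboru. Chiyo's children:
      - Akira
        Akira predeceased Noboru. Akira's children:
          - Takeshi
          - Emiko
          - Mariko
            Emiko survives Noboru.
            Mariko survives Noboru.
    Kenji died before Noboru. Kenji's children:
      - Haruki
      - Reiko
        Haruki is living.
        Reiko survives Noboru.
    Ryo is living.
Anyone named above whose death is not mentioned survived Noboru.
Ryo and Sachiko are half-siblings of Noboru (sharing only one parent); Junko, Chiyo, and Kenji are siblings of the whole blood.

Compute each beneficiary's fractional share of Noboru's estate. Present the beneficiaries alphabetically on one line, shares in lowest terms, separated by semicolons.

No spouse, descendants, or parent survives, so the estate passes to Noboru's siblings per stirpes.
Half-blood siblings count for one-half the weight of whole-blood siblings at the initial division.
Dividing 1 in proportion to weights (total weight 4): Junko (weight 1) → 1/4; Chiyo (weight 1) → 1/4; Kenji (weight 1) → 1/4; Ryo (weight 1/2) → 1/8; Sachiko (weight 1/2) → 1/8.
Junko is living and takes 1/4.
Chiyo predeceased; the 1/4 allotted to Chiyo's branch passes to Chiyo's issue by representation.
Akira's line is the sole branch at this level, so the full 1/4 passes to Akira's issue by representation.
The 1/4 is divided into 3 equal shares of 1/12 among Takeshi, Emiko, Mariko.
Takeshi is living and takes 1/12.
Emiko is living and takes 1/12.
Mariko is living and takes 1/12.
Kenji predeceased; the 1/4 allotted to Kenji's branch passes to Kenji's issue by representation.
The 1/4 is divided into 2 equal shares of 1/8 among Haruki, Reiko.
Haruki is living and takes 1/8.
Reiko is living and takes 1/8.
Ryo is living and takes 1/8.
Sachiko is living and takes 1/8.

Emiko 1/12; Haruki 1/8; Junko 1/4; Mariko 1/12; Reiko 1/8; Ryo 1/8; Sachiko 1/8; Takeshi 1/12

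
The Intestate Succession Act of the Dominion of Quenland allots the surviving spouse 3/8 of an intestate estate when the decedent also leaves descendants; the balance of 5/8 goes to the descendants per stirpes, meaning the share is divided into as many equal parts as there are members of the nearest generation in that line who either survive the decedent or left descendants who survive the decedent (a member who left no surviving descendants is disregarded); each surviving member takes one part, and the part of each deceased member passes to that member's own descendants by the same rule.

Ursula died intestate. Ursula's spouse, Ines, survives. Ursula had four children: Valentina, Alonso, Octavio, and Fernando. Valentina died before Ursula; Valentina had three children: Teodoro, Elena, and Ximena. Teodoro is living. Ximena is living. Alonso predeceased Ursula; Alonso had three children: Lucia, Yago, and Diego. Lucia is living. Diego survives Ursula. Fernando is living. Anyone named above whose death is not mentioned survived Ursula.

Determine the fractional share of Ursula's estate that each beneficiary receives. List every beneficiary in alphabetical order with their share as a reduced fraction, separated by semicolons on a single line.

Diego 5/96; Elena 5/96; Fernando 5/32; Ines 3/8; Lucia 5/96; Octavio 5/32; Teodoro 5/96; Ximena 5/96; Yago 5/96

Ines, as surviving spouse, takes 3/8.
The remaining 5/8 passes to Ursula's descendants per stirpes.
The 5/8 is divided into 4 equal shares of 5/32 among Valentina, Alonso, Octavio, Fernando.
Valentina predeceased; the 5/32 allotted to Valentina's branch passes to Valentina's issue by representation.
The 5/32 is divided into 3 equal shares of 5/96 among Teodoro, Elena, Ximena.
Teodoro is living and takes 5/96.
Elena is living and takes 5/96.
Ximena is living and takes 5/96.
Alonso predeceased; the 5/32 allotted to Alonso's branch passes to Alonso's issue by representation.
The 5/32 is divided into 3 equal shares of 5/96 among Lucia, Yago, Diego.
Lucia is living and takes 5/96.
Yago is living and takes 5/96.
Diego is living and takes 5/96.
Octavio is living and takes 5/32.
Fernando is living and takes 5/32.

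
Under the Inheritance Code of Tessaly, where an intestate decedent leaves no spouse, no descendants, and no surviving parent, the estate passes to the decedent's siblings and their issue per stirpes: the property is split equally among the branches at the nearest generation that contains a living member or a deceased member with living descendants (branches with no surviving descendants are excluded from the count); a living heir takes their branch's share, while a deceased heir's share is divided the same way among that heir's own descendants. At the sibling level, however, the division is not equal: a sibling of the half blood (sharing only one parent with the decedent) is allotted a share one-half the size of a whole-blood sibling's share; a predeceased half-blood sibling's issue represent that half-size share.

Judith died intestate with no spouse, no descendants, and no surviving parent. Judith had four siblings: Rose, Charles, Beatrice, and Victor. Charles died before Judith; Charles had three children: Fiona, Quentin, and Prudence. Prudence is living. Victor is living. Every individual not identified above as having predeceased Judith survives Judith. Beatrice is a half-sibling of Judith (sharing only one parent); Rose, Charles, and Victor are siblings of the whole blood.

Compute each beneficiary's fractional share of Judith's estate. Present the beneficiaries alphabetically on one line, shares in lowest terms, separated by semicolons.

Beatrice 1/7; Fiona 2/21; Prudence 2/21; Quentin 2/21; Rose 2/7; Victor 2/7

No spouse, descendants, or parent survives, so the estate passes to Judith's siblings per stirpes.
Half-blood siblings count for one-half the weight of whole-blood siblings at the initial division.
Dividing 1 in proportion to weights (total weight 7/2): Rose (weight 1) → 2/7; Charles (weight 1) → 2/7; Beatrice (weight 1/2) → 1/7; Victor (weight 1) → 2/7.
Rose is living and takes 2/7.
Charles predeceased; the 2/7 allotted to Charles's branch passes to Charles's issue by representation.
The 2/7 is divided into 3 equal shares of 2/21 among Fiona, Quentin, Prudence.
Fiona is living and takes 2/21.
Quentin is living and takes 2/21.
Prudence is living and takes 2/21.
Beatrice is living and takes 1/7.
Victor is living and takes 2/7.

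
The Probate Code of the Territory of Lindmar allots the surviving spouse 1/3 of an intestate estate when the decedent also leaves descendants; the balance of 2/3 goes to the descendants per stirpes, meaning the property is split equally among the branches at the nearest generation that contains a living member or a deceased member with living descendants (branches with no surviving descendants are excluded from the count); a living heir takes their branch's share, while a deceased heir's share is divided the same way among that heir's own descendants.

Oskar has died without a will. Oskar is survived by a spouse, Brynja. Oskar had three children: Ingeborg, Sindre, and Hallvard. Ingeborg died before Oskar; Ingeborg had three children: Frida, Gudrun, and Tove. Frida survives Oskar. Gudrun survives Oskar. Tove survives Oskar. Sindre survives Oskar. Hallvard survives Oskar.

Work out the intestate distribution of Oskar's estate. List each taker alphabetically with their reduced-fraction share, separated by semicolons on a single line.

Brynja 1/3; Frida 2/27; Gudrun 2/27; Hallvard 2/9; Sindre 2/9; Tove 2/27

Brynja, as surviving spouse, takes 1/3.
The remaining 2/3 passes to Oskar's descendants per stirpes.
The 2/3 is divided into 3 equal shares of 2/9 among Ingeborg, Sindre, Hallvard.
Ingeborg predeceased; the 2/9 allotted to Ingeborg's branch passes to Ingeborg's issue by representation.
The 2/9 is divided into 3 equal shares of 2/27 among Frida, Gudrun, Tove.
Frida is living and takes 2/27.
Gudrun is living and takes 2/27.
Tove is living and takes 2/27.
Sindre is living and takes 2/9.
Hallvard is living and takes 2/9.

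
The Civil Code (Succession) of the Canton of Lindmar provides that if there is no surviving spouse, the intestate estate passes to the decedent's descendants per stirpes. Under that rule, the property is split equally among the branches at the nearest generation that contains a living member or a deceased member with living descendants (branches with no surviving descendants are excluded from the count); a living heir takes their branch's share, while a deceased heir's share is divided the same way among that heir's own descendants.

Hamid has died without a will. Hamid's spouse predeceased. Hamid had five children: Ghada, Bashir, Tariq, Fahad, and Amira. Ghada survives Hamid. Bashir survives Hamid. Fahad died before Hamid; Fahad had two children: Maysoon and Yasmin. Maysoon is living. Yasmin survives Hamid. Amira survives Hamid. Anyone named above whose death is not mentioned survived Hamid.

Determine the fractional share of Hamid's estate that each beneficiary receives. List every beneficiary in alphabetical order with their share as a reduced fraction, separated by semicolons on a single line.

Amira 1/5; Bashir 1/5; Ghada 1/5; Maysoon 1/10; Tariq 1/5; Yasmin 1/10

There is no surviving spouse, so the entire estate passes to Hamid's descendants per stirpes.
The estate is divided into 5 equal shares of 1/5 among Ghada, Bashir, Tariq, Fahad, Amira.
Ghada is living and takes 1/5.
Bashir is living and takes 1/5.
Tariq is living and takes 1/5.
Fahad predeceased; the 1/5 allotted to Fahad's branch passes to Fahad's issue by representation.
The 1/5 is divided into 2 equal shares of 1/10 among Maysoon, Yasmin.
Maysoon is living and takes 1/10.
Yasmin is living and takes 1/10.
Amira is living and takes 1/5.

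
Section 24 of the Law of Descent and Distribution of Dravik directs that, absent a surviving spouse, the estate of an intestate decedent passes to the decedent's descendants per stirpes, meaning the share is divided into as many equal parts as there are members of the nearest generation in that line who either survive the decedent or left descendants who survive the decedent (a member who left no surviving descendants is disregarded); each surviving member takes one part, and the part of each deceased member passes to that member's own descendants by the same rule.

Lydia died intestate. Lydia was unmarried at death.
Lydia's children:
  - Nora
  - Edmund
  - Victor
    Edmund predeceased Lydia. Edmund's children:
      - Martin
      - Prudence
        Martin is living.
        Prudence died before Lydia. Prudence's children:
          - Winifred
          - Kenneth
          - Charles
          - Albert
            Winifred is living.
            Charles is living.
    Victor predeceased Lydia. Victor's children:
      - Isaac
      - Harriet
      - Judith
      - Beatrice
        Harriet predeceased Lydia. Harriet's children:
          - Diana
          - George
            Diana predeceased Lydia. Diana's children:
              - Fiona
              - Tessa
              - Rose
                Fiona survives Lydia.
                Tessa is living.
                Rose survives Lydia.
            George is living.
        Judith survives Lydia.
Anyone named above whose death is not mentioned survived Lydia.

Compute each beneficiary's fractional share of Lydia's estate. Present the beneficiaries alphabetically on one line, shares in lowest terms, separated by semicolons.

There is no surviving spouse, so the entire estate passes to Lydia's descendants per stirpes.
The estate is divided into 3 equal shares of 1/3 among Nora, Edmund, Victor.
Nora is living and takes 1/3.
Edmund predeceased; the 1/3 allotted to Edmund's branch passes to Edmund's issue by representation.
The 1/3 is divided into 2 equal shares of 1/6 among Martin, Prudence.
Martin is living and takes 1/6.
Prudence predeceased; the 1/6 allotted to Prudence's branch passes to Prudence's issue by representation.
The 1/6 is divided into 4 equal shares of 1/24 among Winifred, Kenneth, Charles, Albert.
Winifred is living and takes 1/24.
Kenneth is living and takes 1/24.
Charles is living and takes 1/24.
Albert is living and takes 1/24.
Victor predeceased; the 1/3 allotted to Victor's branch passes to Victor's issue by representation.
The 1/3 is divided into 4 equal shares of 1/12 among Isaac, Harriet, Judith, Beatrice.
Isaac is living and takes 1/12.
Harriet predeceased; the 1/12 allotted to Harriet's branch passes to Harriet's issue by representation.
The 1/12 is divided into 2 equal shares of 1/24 among Diana, George.
Diana predeceased; the 1/24 allotted to Diana's branch passes to Diana's issue by representation.
The 1/24 is divided into 3 equal shares of 1/72 among Fiona, Tessa, Rose.
Fiona is living and takes 1/72.
Tessa is living and takes 1/72.
Rose is living and takes 1/72.
George is living and takes 1/24.
Judith is living and takes 1/12.
Beatrice is living and takes 1/12.

Albert 1/24; Beatrice 1/12; Charles 1/24; Fiona 1/72; George 1/24; Isaac 1/12; Judith 1/12; Kenneth 1/24; Martin 1/6; Nora 1/3; Rose 1/72; Tessa 1/72; Winifred 1/24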